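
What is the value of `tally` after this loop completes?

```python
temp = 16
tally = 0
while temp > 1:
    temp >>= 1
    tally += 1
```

Count right shifts until 1
`tally` takes the values: 0 → 1 → 2 → 3 → 4

Answer: 4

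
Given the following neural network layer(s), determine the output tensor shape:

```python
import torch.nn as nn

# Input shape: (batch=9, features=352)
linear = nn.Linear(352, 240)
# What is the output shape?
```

Input: (9, 352) -> Output: (9, 240)

Answer: (9, 240)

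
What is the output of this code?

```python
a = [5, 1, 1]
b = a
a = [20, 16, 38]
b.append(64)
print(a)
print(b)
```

Key concept: rebinding vs mutation: a is rebound to a new list, b still points at the original.
Step by step:
`a = [5, 1, 1]` → a = [5, 1, 1]
`b = a` → b = [5, 1, 1] (same object as a)
`a = [20, 16, 38]` → a = [20, 16, 38]
`b.append(64)` → b = [5, 1, 1, 64]
`print(a)` → prints [20, 16, 38]
`print(b)` → prints [5, 1, 1, 64]

Answer:
[20, 16, 38]
[5, 1, 1, 64]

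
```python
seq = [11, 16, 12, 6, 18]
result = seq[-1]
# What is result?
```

Trace:
`seq = [11, 16, 12, 6, 18]` → seq = [11, 16, 12, 6, 18]
`result = seq[-1]` → result = 18
So result = 18

Answer: 18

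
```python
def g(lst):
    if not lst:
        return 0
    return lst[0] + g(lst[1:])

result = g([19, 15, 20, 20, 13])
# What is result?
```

19 + 15 + 20 + 20 + 13 + 0 = 87

Answer: 87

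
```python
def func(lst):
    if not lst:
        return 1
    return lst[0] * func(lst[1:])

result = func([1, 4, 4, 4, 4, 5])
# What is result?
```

Product over [1, 4, 4, 4, 4, 5] = 1 * 4 * 4 * 4 * 4 * 5 = 1280

Answer: 1280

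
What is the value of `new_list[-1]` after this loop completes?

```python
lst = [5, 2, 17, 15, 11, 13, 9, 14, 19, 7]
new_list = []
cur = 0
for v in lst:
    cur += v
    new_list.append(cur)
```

Cumulative sum ends at 112
`new_list` takes the values: [] → [5] → [5, 7] → [5, 7, 24] → [5, 7, 24, 39] → [5, 7, 24, 39, 50] → [5, 7, 24, 39, 50, 63] → [5, 7, 24, 39, 50, 63, 72] → [5, 7, 24, 39, 50, 63, 72, 86] → [5, 7, 24, 39, 50, 63, 72, 86, 105] → [5, 7, 24, 39, 50, 63, 72, 86, 105, 112]
So `new_list[-1]` = 112

Answer: 112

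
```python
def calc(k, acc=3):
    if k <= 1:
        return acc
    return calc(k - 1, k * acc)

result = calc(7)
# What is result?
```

Accumulator trace (n, acc): (7, 3) -> (6, 21) -> (5, 126) -> (4, 630) -> (3, 2520) -> (2, 7560) -> (1, 15120) -> return 15120

Answer: 15120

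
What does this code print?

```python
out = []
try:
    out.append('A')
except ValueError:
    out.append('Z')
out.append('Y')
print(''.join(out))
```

Execution trace: 'A' (try body, no exception) → 'Y' (after the try/except). Output: AY

Answer: AY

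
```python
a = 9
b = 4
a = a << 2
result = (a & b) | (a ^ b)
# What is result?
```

Trace:
`a = 9` → a = 9
`b = 4` → b = 4
`a = a << 2` → a = 36
`result = (a & b) | (a ^ b)` → result = 36
So result = 36

Answer: 36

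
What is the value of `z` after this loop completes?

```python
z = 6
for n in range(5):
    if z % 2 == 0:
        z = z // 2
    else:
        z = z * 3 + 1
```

Collatz-style transformation from 6
`z` takes the values: 6 → 3 → 10 → 5 → 16 → 8

Answer: 8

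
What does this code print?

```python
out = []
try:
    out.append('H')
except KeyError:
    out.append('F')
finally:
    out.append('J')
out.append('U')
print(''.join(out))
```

Execution trace: 'H' (try body, no exception) → 'J' (finally) → 'U' (after the try/except). Output: HJU

Answer: HJU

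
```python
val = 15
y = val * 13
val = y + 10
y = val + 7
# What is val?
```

Trace:
`val = 15` → val = 15
`y = val * 13` → y = 195
`val = y + 10` → val = 205
`y = val + 7` → y = 212
So val = 205

Answer: 205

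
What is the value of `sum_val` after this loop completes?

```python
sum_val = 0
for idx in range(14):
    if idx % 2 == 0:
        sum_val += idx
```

Sum of even numbers 0 to 13
`sum_val` takes the values: 0 → 2 → 6 → 12 → 20 → 30 → 42

Answer: 42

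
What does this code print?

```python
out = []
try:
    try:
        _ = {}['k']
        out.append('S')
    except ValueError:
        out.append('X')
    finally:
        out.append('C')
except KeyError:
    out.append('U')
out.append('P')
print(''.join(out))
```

Execution trace: 'C' (finally) → 'U' (outer except KeyError) → 'P' (after the try/except). Output: CUP

Answer: CUP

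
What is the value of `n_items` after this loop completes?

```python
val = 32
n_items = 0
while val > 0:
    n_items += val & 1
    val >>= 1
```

Count set bits in 32 (binary: 0b100000)
`n_items` takes the values: 0 → 1

Answer: 1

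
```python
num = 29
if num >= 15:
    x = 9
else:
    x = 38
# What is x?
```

Trace:
`num = 29` → num = 29
`if num >= 15: ...` → num >= 15 is True → x = 9
So x = 9

Answer: 9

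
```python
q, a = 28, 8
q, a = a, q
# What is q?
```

Trace:
`q, a = 28, 8` → q = 28; a = 8
`q, a = a, q` → q = 8; a = 28
So q = 8

Answer: 8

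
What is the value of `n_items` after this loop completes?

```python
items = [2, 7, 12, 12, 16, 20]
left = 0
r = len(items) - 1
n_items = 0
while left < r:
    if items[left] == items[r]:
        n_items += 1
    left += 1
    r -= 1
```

Count matching pairs from ends
`n_items` takes the values: 0 → 1

Answer: 1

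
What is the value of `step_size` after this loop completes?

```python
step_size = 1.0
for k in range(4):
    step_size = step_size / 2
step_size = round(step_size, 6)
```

Halving LR 4 times: 1 / 2^4
`step_size` takes the values: 1.0 → 0.5 → 0.25 → 0.125 → 0.0625

Answer: 0.0625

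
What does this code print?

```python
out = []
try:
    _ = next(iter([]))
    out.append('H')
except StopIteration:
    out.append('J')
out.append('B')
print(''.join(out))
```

Execution trace: 'J' (except StopIteration) → 'B' (after the try/except). Output: JB

Answer: JB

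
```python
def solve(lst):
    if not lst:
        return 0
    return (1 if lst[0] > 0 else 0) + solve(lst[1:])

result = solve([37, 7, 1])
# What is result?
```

Count of positive elements in [37, 7, 1] = 3

Answer: 3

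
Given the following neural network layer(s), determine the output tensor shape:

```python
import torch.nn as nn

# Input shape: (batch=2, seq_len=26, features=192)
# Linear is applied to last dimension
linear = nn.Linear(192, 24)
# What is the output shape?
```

Input: (2, 26, 192) -> Output: (2, 26, 24)

Answer: (2, 26, 24)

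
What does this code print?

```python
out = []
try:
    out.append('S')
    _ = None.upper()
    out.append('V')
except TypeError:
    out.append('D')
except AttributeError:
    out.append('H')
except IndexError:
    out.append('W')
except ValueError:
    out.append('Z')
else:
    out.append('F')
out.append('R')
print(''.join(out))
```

Execution trace: 'S' (try body) → 'H' (except AttributeError) → 'R' (after the try/except). Output: SHR

Answer: SHR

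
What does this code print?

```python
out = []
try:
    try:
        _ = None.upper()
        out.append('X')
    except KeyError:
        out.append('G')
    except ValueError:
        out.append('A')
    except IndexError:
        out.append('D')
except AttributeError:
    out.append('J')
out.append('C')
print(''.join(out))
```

Execution trace: 'J' (outer except AttributeError) → 'C' (after the try/except). Output: JC

Answer: JC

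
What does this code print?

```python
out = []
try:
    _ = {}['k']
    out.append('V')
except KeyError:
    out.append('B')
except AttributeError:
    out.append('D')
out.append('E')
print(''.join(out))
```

Execution trace: 'B' (except KeyError) → 'E' (after the try/except). Output: BE

Answer: BE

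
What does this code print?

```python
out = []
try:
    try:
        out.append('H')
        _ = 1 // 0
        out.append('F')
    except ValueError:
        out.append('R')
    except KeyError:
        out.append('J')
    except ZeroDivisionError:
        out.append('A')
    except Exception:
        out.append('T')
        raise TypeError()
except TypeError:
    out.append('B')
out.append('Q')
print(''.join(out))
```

Execution trace: 'H' (inner try body) → 'A' (inner except ZeroDivisionError) → 'Q' (after the try/except). Output: HAQ

Answer: HAQ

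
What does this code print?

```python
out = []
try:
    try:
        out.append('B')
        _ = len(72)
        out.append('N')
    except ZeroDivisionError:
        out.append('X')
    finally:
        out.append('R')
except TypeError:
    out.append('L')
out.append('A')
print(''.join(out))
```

Execution trace: 'B' (inner try body) → 'R' (inner finally) → 'L' (outer except TypeError) → 'A' (after the try/except). Output: BRLA

Answer: BRLA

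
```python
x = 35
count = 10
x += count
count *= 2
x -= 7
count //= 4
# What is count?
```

Trace:
`x = 35` → x = 35
`count = 10` → count = 10
`x += count` → x = 45
`count *= 2` → count = 20
`x -= 7` → x = 38
`count //= 4` → count = 5
So count = 5

Answer: 5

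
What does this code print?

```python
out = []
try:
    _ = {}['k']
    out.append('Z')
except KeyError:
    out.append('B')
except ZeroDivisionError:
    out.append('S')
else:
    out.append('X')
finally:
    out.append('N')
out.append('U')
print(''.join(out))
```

Execution trace: 'B' (except KeyError) → 'N' (finally) → 'U' (after the try/except). Output: BNU

Answer: BNU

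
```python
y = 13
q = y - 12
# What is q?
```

Trace:
`y = 13` → y = 13
`q = y - 12` → q = 1
So q = 1

Answer: 1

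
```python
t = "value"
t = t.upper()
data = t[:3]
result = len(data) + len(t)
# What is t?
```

Trace:
`t = "value"` → t = 'value'
`t = t.upper()` → t = 'VALUE'
`data = t[:3]` → data = 'VAL'
`result = len(data) + len(t)` → result = 8
So t = 'VALUE'

Answer: 'VALUE'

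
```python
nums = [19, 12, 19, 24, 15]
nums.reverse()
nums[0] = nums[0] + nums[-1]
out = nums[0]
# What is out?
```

Trace:
`nums = [19, 12, 19, 24, 15]` → nums = [19, 12, 19, 24, 15]
`nums.reverse()` → nums = [15, 24, 19, 12, 19]
`nums[0] = nums[0] + nums[-1]` → nums = [34, 24, 19, 12, 19]
`out = nums[0]` → out = 34
So out = 34

Answer: 34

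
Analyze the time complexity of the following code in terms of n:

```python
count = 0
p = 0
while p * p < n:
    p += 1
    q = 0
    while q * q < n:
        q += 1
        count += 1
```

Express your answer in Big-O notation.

Each loop level contributes: √n × √n. Multiplying the contributions gives O(n).

Answer: O(n)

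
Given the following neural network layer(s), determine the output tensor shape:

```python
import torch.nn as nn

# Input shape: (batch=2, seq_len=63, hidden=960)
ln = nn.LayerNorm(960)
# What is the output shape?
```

Input: (2, 63, 960) -> Output: (2, 63, 960)

Answer: (2, 63, 960)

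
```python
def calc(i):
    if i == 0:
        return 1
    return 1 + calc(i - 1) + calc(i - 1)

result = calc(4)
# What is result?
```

calc(i) = 1 + 2·calc(i-1), calc(0)=1. Closed form: (1+1)·2^4 - 1 = 31.

Answer: 31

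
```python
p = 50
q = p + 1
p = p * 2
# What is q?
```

Trace:
`p = 50` → p = 50
`q = p + 1` → q = 51
`p = p * 2` → p = 100
So q = 51

Answer: 51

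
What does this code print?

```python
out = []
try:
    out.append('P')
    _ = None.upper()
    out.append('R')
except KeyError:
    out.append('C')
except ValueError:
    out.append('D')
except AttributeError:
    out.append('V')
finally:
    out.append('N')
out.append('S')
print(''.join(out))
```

Execution trace: 'P' (try body) → 'V' (except AttributeError) → 'N' (finally) → 'S' (after the try/except). Output: PVNS

Answer: PVNS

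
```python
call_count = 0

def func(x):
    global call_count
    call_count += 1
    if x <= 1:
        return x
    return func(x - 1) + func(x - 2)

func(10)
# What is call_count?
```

Calls(x) = 1 + Calls(x-1) + Calls(x-2); Calls(0)=Calls(1)=1. For x=10 this gives 177.

Answer: 177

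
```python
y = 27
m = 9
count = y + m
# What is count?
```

Trace:
`y = 27` → y = 27
`m = 9` → m = 9
`count = y + m` → count = 36
So count = 36

Answer: 36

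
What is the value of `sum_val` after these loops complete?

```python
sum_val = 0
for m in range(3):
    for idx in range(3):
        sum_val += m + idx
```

Sum of all m+idx for m,idx in 3x3
`sum_val` takes the values: 0 → 1 → 3 → 4 → 6 → 9 → 11 → 14 → 18

Answer: 18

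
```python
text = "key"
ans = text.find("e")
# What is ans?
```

Trace:
`text = "key"` → text = 'key'
`ans = text.find("e")` → ans = 1
So ans = 1

Answer: 1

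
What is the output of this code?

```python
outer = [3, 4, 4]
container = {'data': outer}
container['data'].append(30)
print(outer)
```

Key concept: dict holds reference to list.
Step by step:
`outer = [3, 4, 4]` → outer = [3, 4, 4]
`container = {'data': outer}` → container = {'data': [3, 4, 4]}
`container['data'].append(30)` → outer = [3, 4, 4, 30]; container = {'data': [3, 4, 4, 30]}
`print(outer)` → prints [3, 4, 4, 30]

Answer: [3, 4, 4, 30]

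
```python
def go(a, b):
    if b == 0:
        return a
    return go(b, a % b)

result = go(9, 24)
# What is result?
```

go(9, 24) -> go(24, 9) -> go(9, 6) -> go(6, 3) -> go(3, 0) -> 3

Answer: 3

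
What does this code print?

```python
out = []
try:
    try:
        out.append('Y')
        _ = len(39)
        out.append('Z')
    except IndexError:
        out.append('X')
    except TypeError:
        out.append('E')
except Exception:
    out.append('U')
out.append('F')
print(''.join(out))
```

Execution trace: 'Y' (inner try body) → 'E' (inner except TypeError) → 'F' (after the try/except). Output: YEF

Answer: YEF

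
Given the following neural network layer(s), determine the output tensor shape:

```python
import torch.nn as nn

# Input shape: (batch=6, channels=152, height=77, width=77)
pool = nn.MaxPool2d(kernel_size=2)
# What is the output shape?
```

Input: (6, 152, 77, 77) -> Output: (6, 152, 38, 38)

Answer: (6, 152, 38, 38)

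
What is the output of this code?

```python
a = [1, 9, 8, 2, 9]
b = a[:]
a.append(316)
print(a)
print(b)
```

Key concept: slice [:] creates copy.
Step by step:
`a = [1, 9, 8, 2, 9]` → a = [1, 9, 8, 2, 9]
`b = a[:]` → b = [1, 9, 8, 2, 9]
`a.append(316)` → a = [1, 9, 8, 2, 9, 316]
`print(a)` → prints [1, 9, 8, 2, 9, 316]
`print(b)` → prints [1, 9, 8, 2, 9]

Answer:
[1, 9, 8, 2, 9, 316]
[1, 9, 8, 2, 9]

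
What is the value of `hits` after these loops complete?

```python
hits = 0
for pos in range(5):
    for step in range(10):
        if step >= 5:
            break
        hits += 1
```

Inner breaks at 5, outer runs 5 times
`hits` takes the values: 0 → 1 → 2 → 3 → 4 → 5 → 6 → 7 → 8 → 9 → 10 → 11 → 12 → 13 → 14 → 15 → 16 → 17 → 18 → 19 → 20 → 21 → 22 → 23 → 24 → 25

Answer: 25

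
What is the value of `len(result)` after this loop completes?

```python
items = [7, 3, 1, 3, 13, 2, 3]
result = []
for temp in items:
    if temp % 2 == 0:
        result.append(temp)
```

Count even numbers in [7, 3, 1, 3, 13, 2, 3]
`result` takes the values: [] → [2]
So `len(result)` = 1

Answer: 1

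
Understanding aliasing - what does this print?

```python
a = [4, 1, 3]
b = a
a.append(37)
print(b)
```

Key concept: basic list aliasing.
Step by step:
`a = [4, 1, 3]` → a = [4, 1, 3]
`b = a` → b = [4, 1, 3] (same object as a)
`a.append(37)` → a = [4, 1, 3, 37] (same object as b); b = [4, 1, 3, 37] (same object as a)
`print(b)` → prints [4, 1, 3, 37]

Answer: [4, 1, 3, 37]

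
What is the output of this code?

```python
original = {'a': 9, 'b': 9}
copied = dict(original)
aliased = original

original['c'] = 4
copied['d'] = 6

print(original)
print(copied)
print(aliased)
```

Key concept: dict() creates copy, assignment creates alias.
Step by step:
`original = {'a': 9, 'b': 9}` → original = {'a': 9, 'b': 9}
`copied = dict(original)` → copied = {'a': 9, 'b': 9}
`aliased = original` → aliased = {'a': 9, 'b': 9} (same object as original)
`original['c'] = 4` → original = {'a': 9, 'b': 9, 'c': 4} (same object as aliased); aliased = {'a': 9, 'b': 9, 'c': 4} (same object as original)
`copied['d'] = 6` → copied = {'a': 9, 'b': 9, 'd': 6}
`print(original)` → prints {'a': 9, 'b': 9, 'c': 4}
`print(copied)` → prints {'a': 9, 'b': 9, 'd': 6}
`print(aliased)` → prints {'a': 9, 'b': 9, 'c': 4}

Answer:
{'a': 9, 'b': 9, 'c': 4}
{'a': 9, 'b': 9, 'd': 6}
{'a': 9, 'b': 9, 'c': 4}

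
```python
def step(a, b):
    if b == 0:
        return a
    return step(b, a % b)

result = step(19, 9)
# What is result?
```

step(19, 9) -> step(9, 1) -> step(1, 0) -> 1

Answer: 1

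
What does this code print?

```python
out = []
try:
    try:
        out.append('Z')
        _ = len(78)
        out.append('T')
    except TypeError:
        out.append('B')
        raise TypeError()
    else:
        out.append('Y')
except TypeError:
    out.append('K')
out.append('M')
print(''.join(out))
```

Execution trace: 'Z' (inner try body) → 'B' (inner except TypeError) → 'K' (outer except TypeError) → 'M' (after the try/except). Output: ZBKM

Answer: ZBKM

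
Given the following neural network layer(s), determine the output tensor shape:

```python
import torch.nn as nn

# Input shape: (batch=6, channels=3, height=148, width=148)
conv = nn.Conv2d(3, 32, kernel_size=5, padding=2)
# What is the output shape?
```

Input: (6, 3, 148, 148) -> Output: (6, 32, 148, 148)

Answer: (6, 32, 148, 148)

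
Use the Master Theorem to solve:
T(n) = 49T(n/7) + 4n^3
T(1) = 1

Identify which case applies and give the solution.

a=49, b=7, f(n)=4n^3. log_7(49) = 2. Since c=3 > 2 and the regularity condition holds (49(n/7)^3 = (49/7^3)n^3 with 49/7^3 < 1), Case 3 applies: T(n) = Θ(f(n)) = O(n^3).

Answer: O(n^3) - Case 3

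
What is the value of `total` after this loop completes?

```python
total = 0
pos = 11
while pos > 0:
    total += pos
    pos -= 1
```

Sum 11 down to 1
`total` takes the values: 0 → 11 → 21 → 30 → 38 → 45 → 51 → 56 → 60 → 63 → 65 → 66

Answer: 66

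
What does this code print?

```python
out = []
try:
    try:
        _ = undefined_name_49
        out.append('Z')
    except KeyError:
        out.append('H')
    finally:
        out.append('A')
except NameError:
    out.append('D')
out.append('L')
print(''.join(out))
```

Execution trace: 'A' (finally) → 'D' (outer except NameError) → 'L' (after the try/except). Output: ADL

Answer: ADL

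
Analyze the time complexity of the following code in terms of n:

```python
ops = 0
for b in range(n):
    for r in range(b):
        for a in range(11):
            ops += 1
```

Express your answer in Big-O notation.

Each loop level contributes: n × n × 1. Multiplying the contributions gives O(n^2).

Answer: O(n^2)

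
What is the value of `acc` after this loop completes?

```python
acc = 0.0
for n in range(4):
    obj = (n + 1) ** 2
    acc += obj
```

Sum of squared losses 1² + 2² + ... + 4²
`acc` takes the values: 0.0 → 1.0 → 5.0 → 14.0 → 30.0

Answer: 30.0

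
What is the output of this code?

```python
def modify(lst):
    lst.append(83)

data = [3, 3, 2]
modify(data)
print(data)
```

Key concept: function modifies passed list.
Step by step:
`data = [3, 3, 2]` → data = [3, 3, 2]
`modify(data)` → data = [3, 3, 2, 83]
`print(data)` → prints [3, 3, 2, 83]

Answer: [3, 3, 2, 83]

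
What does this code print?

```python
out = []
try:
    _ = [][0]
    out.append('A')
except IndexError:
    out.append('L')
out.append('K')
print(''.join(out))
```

Execution trace: 'L' (except IndexError) → 'K' (after the try/except). Output: LK

Answer: LK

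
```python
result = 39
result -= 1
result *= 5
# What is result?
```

Trace:
`result = 39` → result = 39
`result -= 1` → result = 38
`result *= 5` → result = 190
So result = 190

Answer: 190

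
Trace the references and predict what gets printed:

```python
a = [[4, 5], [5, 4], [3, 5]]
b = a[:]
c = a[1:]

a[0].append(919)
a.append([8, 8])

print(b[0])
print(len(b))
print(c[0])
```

Key concept: slice with nested mutation.
Step by step:
`a = [[4, 5], [5, 4], [3, 5]]` → a = [[4, 5], [5, 4], [3, 5]]
`b = a[:]` → b = [[4, 5], [5, 4], [3, 5]]
`c = a[1:]` → c = [[5, 4], [3, 5]]
`a[0].append(919)` → a = [[4, 5, 919], [5, 4], [3, 5]]; b = [[4, 5, 919], [5, 4], [3, 5]]
`a.append([8, 8])` → a = [[4, 5, 919], [5, 4], [3, 5], [8, 8]]
`print(b[0])` → prints [4, 5, 919]
`print(len(b))` → prints 3
`print(c[0])` → prints [5, 4]

Answer:
[4, 5, 919]
3
[5, 4]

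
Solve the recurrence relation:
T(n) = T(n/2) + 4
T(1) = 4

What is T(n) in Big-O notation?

Each step divides n by 2 and adds 4. After log_2(n) steps we reach T(1)=4. So T(n) = 4·log_2(n) + 4 = O(log n).

Answer: O(log n)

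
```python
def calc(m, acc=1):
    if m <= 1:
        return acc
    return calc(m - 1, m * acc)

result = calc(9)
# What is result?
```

Accumulator trace (n, acc): (9, 1) -> (8, 9) -> (7, 72) -> (6, 504) -> (5, 3024) -> (4, 15120) -> (3, 60480) -> (2, 181440) -> (1, 362880) -> return 362880

Answer: 362880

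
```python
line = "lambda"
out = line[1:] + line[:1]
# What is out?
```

Trace:
`line = "lambda"` → line = 'lambda'
`out = line[1:] + line[:1]` → out = 'ambdal'
So out = 'ambdal'

Answer: 'ambdal'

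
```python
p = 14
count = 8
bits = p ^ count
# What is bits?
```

Trace:
`p = 14` → p = 14
`count = 8` → count = 8
`bits = p ^ count` → bits = 6
So bits = 6

Answer: 6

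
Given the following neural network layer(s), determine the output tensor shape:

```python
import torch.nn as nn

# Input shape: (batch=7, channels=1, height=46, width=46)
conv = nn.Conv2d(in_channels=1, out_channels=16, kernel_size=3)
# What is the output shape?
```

Input: (7, 1, 46, 46) -> Output: (7, 16, 44, 44)

Answer: (7, 16, 44, 44)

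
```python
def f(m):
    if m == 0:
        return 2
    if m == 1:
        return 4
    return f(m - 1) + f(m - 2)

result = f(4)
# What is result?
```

Build up from base cases: f(0)=2, f(1)=4, f(2)=6, f(3)=10, f(4)=16

Answer: 16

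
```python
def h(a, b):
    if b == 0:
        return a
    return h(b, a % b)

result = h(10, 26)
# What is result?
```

h(10, 26) -> h(26, 10) -> h(10, 6) -> h(6, 4) -> h(4, 2) -> h(2, 0) -> 2

Answer: 2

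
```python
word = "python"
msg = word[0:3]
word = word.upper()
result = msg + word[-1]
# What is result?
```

Trace:
`word = "python"` → word = 'python'
`msg = word[0:3]` → msg = 'pyt'
`word = word.upper()` → word = 'PYTHON'
`result = msg + word[-1]` → result = 'pytN'
So result = 'pytN'

Answer: 'pytN'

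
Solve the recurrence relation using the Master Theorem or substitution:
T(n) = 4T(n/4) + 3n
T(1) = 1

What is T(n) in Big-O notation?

By Master Theorem: a=4, b=4, f(n)=3n. Since log_4(4) = 1 and f(n) = Θ(n^1), Case 2 applies. T(n) = O(n log n).

Answer: O(n log n)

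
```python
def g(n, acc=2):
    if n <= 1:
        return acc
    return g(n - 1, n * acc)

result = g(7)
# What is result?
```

Accumulator trace (n, acc): (7, 2) -> (6, 14) -> (5, 84) -> (4, 420) -> (3, 1680) -> (2, 5040) -> (1, 10080) -> return 10080

Answer: 10080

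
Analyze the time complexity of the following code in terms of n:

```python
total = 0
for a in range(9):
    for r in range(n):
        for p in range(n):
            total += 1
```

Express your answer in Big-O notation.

Each loop level contributes: 1 × n × n. Multiplying the contributions gives O(n^2).

Answer: O(n^2)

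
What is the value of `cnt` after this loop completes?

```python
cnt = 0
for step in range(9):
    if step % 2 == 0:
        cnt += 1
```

Count numbers divisible by 2 in range(9)
`cnt` takes the values: 0 → 1 → 2 → 3 → 4 → 5

Answer: 5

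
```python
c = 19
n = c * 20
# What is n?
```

Trace:
`c = 19` → c = 19
`n = c * 20` → n = 380
So n = 380

Answer: 380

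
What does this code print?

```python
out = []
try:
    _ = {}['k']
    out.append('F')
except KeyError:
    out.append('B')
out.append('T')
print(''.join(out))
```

Execution trace: 'B' (except KeyError) → 'T' (after the try/except). Output: BT

Answer: BT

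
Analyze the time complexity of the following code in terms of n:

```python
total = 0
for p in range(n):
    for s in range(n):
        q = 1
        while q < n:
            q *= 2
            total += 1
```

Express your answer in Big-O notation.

Each loop level contributes: n × n × log n. Multiplying the contributions gives O(n^2 log n).

Answer: O(n^2 log n)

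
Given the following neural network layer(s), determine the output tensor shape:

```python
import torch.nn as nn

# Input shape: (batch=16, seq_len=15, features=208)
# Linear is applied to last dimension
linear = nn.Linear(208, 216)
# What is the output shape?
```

Input: (16, 15, 208) -> Output: (16, 15, 216)

Answer: (16, 15, 216)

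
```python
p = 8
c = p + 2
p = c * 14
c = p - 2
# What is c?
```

Trace:
`p = 8` → p = 8
`c = p + 2` → c = 10
`p = c * 14` → p = 140
`c = p - 2` → c = 138
So c = 138

Answer: 138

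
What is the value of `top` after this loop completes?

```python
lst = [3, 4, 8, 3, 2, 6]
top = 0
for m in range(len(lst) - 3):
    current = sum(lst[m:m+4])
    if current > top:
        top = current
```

Max sum of 4-element window in [3, 4, 8, 3, 2, 6]
`top` takes the values: 0 → 18 → 19

Answer: 19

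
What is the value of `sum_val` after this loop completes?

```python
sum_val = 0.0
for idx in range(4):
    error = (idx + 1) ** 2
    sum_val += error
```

Sum of squared losses 1² + 2² + ... + 4²
`sum_val` takes the values: 0.0 → 1.0 → 5.0 → 14.0 → 30.0

Answer: 30.0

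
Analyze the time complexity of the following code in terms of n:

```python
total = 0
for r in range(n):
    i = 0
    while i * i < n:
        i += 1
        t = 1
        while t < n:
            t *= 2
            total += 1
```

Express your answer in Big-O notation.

Each loop level contributes: n × √n × log n. Multiplying the contributions gives O(n√n log n).

Answer: O(n√n log n)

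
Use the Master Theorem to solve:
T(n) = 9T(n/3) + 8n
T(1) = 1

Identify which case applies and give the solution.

a=9, b=3, f(n)=8n. log_3(9) = 2. Since c=1 < 2, Case 1 applies: T(n) = Θ(n^log_b(a)) = O(n^2).

Answer: O(n^2) - Case 1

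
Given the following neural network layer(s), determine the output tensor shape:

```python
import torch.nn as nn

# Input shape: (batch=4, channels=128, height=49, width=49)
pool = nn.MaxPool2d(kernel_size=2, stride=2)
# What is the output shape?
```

Input: (4, 128, 49, 49) -> Output: (4, 128, 24, 24)

Answer: (4, 128, 24, 24)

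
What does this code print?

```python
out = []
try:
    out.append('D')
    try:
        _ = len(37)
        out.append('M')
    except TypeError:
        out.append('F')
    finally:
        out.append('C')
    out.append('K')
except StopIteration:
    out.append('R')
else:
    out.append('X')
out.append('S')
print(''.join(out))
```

Execution trace: 'D' (try body) → 'F' (inner except TypeError) → 'C' (inner finally) → 'K' (try body, no exception) → 'X' (else) → 'S' (after the try/except). Output: DFCKXS

Answer: DFCKXS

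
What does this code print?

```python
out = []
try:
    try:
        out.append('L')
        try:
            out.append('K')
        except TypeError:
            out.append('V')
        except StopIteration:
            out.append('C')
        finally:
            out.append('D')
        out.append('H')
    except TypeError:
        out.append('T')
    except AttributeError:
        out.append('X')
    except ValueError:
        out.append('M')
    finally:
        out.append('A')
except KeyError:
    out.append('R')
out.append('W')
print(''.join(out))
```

Execution trace: 'L' (try body) → 'K' (inner try body, no exception) → 'D' (inner finally) → 'H' (try body, no exception) → 'A' (finally) → 'W' (after the try/except). Output: LKDHAW

Answer: LKDHAW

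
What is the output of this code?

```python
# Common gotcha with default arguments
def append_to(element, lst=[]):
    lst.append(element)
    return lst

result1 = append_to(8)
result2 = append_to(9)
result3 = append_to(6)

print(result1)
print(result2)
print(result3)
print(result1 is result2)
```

Key concept: mutable default argument gotcha.
Step by step:
`result1 = append_to(8)` → result1 = [8]
`result2 = append_to(9)` → result1 = [8, 9] (same object as result2); result2 = [8, 9] (same object as result1)
`result3 = append_to(6)` → result1 = [8, 9, 6] (same object as result2, result3); result2 = [8, 9, 6] (same object as result1, result3); result3 = [8, 9, 6] (same object as result1, result2)
`print(result1)` → prints [8, 9, 6]
`print(result2)` → prints [8, 9, 6]
`print(result3)` → prints [8, 9, 6]
`print(result1 is result2)` → prints True

Answer:
[8, 9, 6]
[8, 9, 6]
[8, 9, 6]
True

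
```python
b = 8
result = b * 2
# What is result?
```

Trace:
`b = 8` → b = 8
`result = b * 2` → result = 16
So result = 16

Answer: 16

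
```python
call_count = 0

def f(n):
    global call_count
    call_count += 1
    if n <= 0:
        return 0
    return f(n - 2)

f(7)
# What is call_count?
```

Linear recursion stepping by 2: 5 calls from n=7 down to ≤0.

Answer: 5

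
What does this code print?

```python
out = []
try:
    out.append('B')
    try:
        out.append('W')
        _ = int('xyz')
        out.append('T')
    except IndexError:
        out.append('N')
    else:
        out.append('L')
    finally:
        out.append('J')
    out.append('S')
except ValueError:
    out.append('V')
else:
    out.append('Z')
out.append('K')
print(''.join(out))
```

Execution trace: 'B' (try body) → 'W' (inner try body) → 'J' (inner finally) → 'V' (except ValueError) → 'K' (after the try/except). Output: BWJVK

Answer: BWJVK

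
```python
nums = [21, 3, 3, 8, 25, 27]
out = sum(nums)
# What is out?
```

Trace:
`nums = [21, 3, 3, 8, 25, 27]` → nums = [21, 3, 3, 8, 25, 27]
`out = sum(nums)` → out = 87
So out = 87

Answer: 87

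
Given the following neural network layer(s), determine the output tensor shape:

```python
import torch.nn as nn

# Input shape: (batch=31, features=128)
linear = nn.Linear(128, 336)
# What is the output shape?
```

Input: (31, 128) -> Output: (31, 336)

Answer: (31, 336)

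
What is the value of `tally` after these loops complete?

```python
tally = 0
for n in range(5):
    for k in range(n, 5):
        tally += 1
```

Upper triangle: 5 + 4 + ... + 1
`tally` takes the values: 0 → 1 → 2 → 3 → 4 → 5 → 6 → 7 → 8 → 9 → 10 → 11 → 12 → 13 → 14 → 15

Answer: 15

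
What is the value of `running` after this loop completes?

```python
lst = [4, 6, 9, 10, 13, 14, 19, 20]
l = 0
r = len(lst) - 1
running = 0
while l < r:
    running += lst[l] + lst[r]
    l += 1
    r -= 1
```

Sum of pairs from ends
`running` takes the values: 0 → 24 → 49 → 72 → 95

Answer: 95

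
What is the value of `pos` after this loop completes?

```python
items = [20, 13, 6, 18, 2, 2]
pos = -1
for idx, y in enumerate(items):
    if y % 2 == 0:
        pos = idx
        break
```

First even number index in [20, 13, 6, 18, 2, 2]
`pos` takes the values: -1 → 0

Answer: 0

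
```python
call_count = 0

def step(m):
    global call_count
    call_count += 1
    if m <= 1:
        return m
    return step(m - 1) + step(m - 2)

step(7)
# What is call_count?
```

Calls(m) = 1 + Calls(m-1) + Calls(m-2); Calls(0)=Calls(1)=1. For m=7 this gives 41.

Answer: 41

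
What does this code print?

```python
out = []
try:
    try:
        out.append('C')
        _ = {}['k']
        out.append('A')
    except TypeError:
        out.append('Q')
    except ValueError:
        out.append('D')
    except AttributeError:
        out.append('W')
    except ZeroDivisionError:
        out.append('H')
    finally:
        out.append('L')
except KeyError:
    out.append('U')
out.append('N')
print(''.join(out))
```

Execution trace: 'C' (try body) → 'L' (finally) → 'U' (outer except KeyError) → 'N' (after the try/except). Output: CLUN

Answer: CLUN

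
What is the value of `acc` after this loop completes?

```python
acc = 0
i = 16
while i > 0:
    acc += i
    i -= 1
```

Sum 16 down to 1
`acc` takes the values: 0 → 16 → 31 → 45 → 58 → 70 → 81 → 91 → 100 → 108 → 115 → 121 → 126 → 130 → 133 → 135 → 136

Answer: 136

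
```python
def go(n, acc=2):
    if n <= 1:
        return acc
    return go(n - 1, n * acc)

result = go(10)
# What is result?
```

Accumulator trace (n, acc): (10, 2) -> (9, 20) -> (8, 180) -> (7, 1440) -> (6, 10080) -> (5, 60480) -> (4, 302400) -> (3, 1209600) -> (2, 3628800) -> (1, 7257600) -> return 7257600

Answer: 7257600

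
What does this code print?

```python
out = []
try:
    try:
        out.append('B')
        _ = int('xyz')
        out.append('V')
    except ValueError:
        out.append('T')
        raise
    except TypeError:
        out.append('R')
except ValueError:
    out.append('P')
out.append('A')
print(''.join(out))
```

Execution trace: 'B' (try body) → 'T' (except ValueError) → 'P' (outer except ValueError) → 'A' (after the try/except). Output: BTPA

Answer: BTPA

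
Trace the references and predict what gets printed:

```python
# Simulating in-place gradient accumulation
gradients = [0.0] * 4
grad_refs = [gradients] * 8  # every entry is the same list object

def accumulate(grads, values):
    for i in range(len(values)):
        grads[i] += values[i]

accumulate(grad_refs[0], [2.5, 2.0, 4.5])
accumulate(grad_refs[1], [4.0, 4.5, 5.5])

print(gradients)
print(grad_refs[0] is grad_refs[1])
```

Key concept: gradient accumulation aliasing.
Step by step:
`gradients = [0.0] * 4` → gradients = [0.0, 0.0, 0.0, 0.0]
`grad_refs = [gradients] * 8` → grad_refs = [[0.0, 0.0, 0.0, 0.0], [0.0, 0.0, 0.0, 0.0], [0.0, 0.0, 0.0, 0.0], [0.0, 0.0, 0.0, 0.0], [0.0, 0.0, 0.0, 0.0], [0.0, 0.0, 0.0, 0.0], [0.0, 0.0, 0.0, 0.0], [0.0, 0.0, 0.0, 0.0]]
`accumulate(grad_refs[0], [2.5, 2.0, 4.5])` → gradients = [2.5, 2.0, 4.5, 0.0]; grad_refs = [[2.5, 2.0, 4.5, 0.0], [2.5, 2.0, 4.5, 0.0], [2.5, 2.0, 4.5, 0.0], [2.5, 2.0, 4.5, 0.0], [2.5, 2.0, 4.5, 0.0], [2.5, 2.0, 4.5, 0.0], [2.5, 2.0, 4.5, 0.0], [2.5, 2.0, 4.5, 0.0]]
`accumulate(grad_refs[1], [4.0, 4.5, 5.5])` → gradients = [6.5, 6.5, 10.0, 0.0]; grad_refs = [[6.5, 6.5, 10.0, 0.0], [6.5, 6.5, 10.0, 0.0], [6.5, 6.5, 10.0, 0.0], [6.5, 6.5, 10.0, 0.0], [6.5, 6.5, 10.0, 0.0], [6.5, 6.5, 10.0, 0.0], [6.5, 6.5, 10.0, 0.0], [6.5, 6.5, 10.0, 0.0]]
`print(gradients)` → prints [6.5, 6.5, 10.0, 0.0]
`print(grad_refs[0] is grad_refs[1])` → prints True

Answer:
[6.5, 6.5, 10.0, 0.0]
True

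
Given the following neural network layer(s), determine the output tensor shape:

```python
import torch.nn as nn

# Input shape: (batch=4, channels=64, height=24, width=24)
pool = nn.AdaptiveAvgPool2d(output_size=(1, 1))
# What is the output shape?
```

Input: (4, 64, 24, 24) -> Output: (4, 64, 1, 1)

Answer: (4, 64, 1, 1)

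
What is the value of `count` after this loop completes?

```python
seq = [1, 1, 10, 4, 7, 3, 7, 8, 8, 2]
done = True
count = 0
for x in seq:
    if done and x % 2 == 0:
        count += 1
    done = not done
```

Count even values at even positions
`count` takes the values: 0 → 1 → 2

Answer: 2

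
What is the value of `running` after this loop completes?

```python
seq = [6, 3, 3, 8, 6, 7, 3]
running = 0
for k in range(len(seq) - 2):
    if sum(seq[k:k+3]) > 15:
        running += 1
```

Count windows with sum > 15
`running` takes the values: 0 → 1 → 2 → 3

Answer: 3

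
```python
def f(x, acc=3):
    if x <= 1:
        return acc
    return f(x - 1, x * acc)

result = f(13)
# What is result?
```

Accumulator trace (n, acc): (13, 3) -> (12, 39) -> (11, 468) -> (10, 5148) -> (9, 51480) -> (8, 463320) -> (7, 3706560) -> (6, 25945920) -> (5, 155675520) -> (4, 778377600) -> (3, 3113510400) -> (2, 9340531200) -> (1, 18681062400) -> return 18681062400

Answer: 18681062400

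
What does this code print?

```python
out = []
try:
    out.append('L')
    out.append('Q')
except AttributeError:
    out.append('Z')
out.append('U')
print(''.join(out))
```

Execution trace: 'L' (try body) → 'Q' (try body, no exception) → 'U' (after the try/except). Output: LQU

Answer: LQU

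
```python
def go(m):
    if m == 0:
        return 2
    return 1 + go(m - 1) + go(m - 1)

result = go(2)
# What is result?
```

go(m) = 1 + 2·go(m-1), go(0)=2. Closed form: (2+1)·2^2 - 1 = 11.

Answer: 11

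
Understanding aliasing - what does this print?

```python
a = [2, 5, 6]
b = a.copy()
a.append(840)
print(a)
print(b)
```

Key concept: list.copy() creates independent copy.
Step by step:
`a = [2, 5, 6]` → a = [2, 5, 6]
`b = a.copy()` → b = [2, 5, 6]
`a.append(840)` → a = [2, 5, 6, 840]
`print(a)` → prints [2, 5, 6, 840]
`print(b)` → prints [2, 5, 6]

Answer:
[2, 5, 6, 840]
[2, 5, 6]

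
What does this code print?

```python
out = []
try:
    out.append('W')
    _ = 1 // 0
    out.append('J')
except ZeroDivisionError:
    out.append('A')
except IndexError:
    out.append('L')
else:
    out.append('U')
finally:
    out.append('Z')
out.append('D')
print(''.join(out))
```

Execution trace: 'W' (try body) → 'A' (except ZeroDivisionError) → 'Z' (finally) → 'D' (after the try/except). Output: WAZD

Answer: WAZD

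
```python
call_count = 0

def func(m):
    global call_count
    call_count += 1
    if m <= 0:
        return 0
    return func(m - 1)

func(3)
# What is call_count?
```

Linear recursion stepping by 1: 4 calls from m=3 down to ≤0.

Answer: 4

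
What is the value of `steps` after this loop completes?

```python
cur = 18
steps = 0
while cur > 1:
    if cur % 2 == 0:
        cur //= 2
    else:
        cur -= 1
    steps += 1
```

Steps to reduce 18 to 1
`steps` takes the values: 0 → 1 → 2 → 3 → 4 → 5

Answer: 5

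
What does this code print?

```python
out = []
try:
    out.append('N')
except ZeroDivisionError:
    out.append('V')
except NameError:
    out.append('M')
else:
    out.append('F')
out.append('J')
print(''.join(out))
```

Execution trace: 'N' (try body, no exception) → 'F' (else) → 'J' (after the try/except). Output: NFJ

Answer: NFJ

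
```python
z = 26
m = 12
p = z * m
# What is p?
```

Trace:
`z = 26` → z = 26
`m = 12` → m = 12
`p = z * m` → p = 312
So p = 312

Answer: 312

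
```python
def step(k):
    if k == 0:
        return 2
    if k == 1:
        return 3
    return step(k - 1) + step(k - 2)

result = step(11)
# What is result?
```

Build up from base cases: step(0)=2, step(1)=3, step(2)=5, step(3)=8, step(4)=13, step(5)=21, step(6)=34, ..., step(11)=377

Answer: 377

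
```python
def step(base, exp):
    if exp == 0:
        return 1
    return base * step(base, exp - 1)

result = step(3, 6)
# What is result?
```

step(3, 6) = 3 * 3 * 3 * 3 * 3 * 3 = 729

Answer: 729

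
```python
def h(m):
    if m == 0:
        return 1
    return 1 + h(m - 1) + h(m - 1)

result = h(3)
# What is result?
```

h(m) = 1 + 2·h(m-1), h(0)=1. Closed form: (1+1)·2^3 - 1 = 15.

Answer: 15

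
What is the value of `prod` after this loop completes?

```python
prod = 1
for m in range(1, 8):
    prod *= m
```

7! = 5040
`prod` takes the values: 1 → 2 → 6 → 24 → 120 → 720 → 5040

Answer: 5040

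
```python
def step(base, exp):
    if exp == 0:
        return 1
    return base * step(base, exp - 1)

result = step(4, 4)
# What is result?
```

step(4, 4) = 4 * 4 * 4 * 4 = 256

Answer: 256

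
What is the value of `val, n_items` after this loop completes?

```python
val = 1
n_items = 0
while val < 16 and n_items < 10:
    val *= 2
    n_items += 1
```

Double until >= 16 or 10 iterations
`val, n_items` takes the values: (1, 0) → (2, 0) → (2, 1) → (4, 1) → (4, 2) → (8, 2) → (8, 3) → (16, 3) → (16, 4)

Answer: 16, 4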